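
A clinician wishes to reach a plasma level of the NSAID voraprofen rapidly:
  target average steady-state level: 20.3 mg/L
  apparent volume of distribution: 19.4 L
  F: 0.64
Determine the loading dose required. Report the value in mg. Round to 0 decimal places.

615 mg

LD = Css × Vd / F = 20.3 × 19.4 / 0.64 = 615.3 mg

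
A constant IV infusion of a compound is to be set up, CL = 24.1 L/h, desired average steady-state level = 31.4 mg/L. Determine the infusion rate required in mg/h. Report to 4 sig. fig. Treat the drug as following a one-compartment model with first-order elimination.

756.7 mg/h

At steady state, infusion rate R₀ = Css × CL = 31.4 × 24.10 = 756.7 mg/h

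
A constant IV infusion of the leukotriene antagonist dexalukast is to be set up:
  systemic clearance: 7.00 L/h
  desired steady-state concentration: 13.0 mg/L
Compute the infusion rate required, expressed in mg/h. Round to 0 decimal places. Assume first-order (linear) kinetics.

At steady state, infusion rate R₀ = Css × CL = 13.0 × 7.000 = 91.00 mg/h

91 mg/h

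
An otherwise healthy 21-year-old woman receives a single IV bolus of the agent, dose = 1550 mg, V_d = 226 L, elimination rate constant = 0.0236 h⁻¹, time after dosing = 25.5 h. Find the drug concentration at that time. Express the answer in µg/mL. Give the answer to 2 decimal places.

3.76 µg/mL

C₀ = Dose / Vd = 1550 / 226 = 6.858 mg/L
C = C₀ · e^(−k·t) = 6.858 × e^(−0.02360 × 25.5)
  = 6.858 × 0.5478 = 3.757 mg/L
(3.757 mg/L = 3.757 µg/mL)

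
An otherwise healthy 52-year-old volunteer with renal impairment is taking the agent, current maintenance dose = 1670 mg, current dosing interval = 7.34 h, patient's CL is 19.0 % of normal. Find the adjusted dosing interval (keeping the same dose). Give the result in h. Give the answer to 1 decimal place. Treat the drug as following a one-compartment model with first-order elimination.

To keep the same average steady-state level, dosing rate must scale with clearance.
CL ratio = 19.0 / 100 = 0.1900
New interval (same dose) = 7.34 / 0.1900 = 38.63 h

38.6 h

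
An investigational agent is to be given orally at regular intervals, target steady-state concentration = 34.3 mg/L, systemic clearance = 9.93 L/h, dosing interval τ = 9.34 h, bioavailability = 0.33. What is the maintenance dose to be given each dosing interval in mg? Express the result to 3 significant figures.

At steady state, F × (Dose/τ) = Css × CL.
Dose = Css × CL × τ / F = 34.3 × 9.930 × 9.34 / 0.33 = 9640 mg

9640 mg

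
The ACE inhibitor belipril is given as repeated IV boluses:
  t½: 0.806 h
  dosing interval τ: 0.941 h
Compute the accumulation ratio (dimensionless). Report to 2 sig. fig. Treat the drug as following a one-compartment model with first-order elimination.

1.8

k = ln2 / t½ = 0.693147 / 0.806 = 0.8600 h⁻¹
e^(−kτ) = e^(−0.8600 × 0.941) = 0.4452
Accumulation ratio R = 1 / (1 − e^(−kτ)) = 1 / (1 − 0.4452) = 1.802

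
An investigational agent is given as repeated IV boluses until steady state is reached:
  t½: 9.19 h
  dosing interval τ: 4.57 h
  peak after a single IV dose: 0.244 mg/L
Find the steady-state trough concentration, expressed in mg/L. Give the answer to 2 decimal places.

0.59 mg/L

k = ln2 / t½ = 0.693147 / 9.19 = 0.07542 h⁻¹
e^(−kτ) = e^(−0.07542 × 4.57) = 0.7085
Accumulation ratio R = 1 / (1 − e^(−kτ)) = 1 / (1 − 0.7085) = 3.431
Steady-state trough = C₀ × R × e^(−kτ) = 0.244 × 3.431 × 0.7085 = 0.5931 mg/L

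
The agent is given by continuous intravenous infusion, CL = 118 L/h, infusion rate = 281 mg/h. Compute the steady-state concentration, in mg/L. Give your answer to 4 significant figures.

2.381 mg/L

At steady state Css = R₀ / CL = 281 / 118.0 = 2.381 mg/L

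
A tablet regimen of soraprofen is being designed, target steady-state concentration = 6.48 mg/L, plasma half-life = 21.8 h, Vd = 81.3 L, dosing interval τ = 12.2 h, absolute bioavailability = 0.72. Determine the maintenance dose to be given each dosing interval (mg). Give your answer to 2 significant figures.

k = ln2 / t½ = 0.693147 / 21.8 = 0.03180 h⁻¹
CL = k × Vd = 0.03180 × 81.3 = 2.585 L/h
At steady state, F × (Dose/τ) = Css × CL.
Dose = Css × CL × τ / F = 6.48 × 2.585 × 12.2 / 0.72 = 283.8 mg

280 mg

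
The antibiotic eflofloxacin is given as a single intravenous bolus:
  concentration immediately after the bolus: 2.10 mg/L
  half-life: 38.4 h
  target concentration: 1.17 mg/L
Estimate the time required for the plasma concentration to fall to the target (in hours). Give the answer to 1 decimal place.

32.4 h

k = ln2 / t½ = 0.693147 / 38.4 = 0.01805 h⁻¹
t = ln(C₀ / C) / k = ln(2.100 / 1.17) / 0.01805
  = ln(1.795) / 0.01805 = 0.5850 / 0.01805 = 32.41 h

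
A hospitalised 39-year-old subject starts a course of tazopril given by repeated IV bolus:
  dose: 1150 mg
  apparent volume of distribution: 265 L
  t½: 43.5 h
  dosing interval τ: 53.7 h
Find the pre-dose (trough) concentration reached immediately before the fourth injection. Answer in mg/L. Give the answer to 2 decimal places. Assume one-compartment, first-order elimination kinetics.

C₀ per dose = Dose / Vd = 1150 / 265 = 4.340 mg/L
k = ln2 / t½ = 0.693147 / 43.5 = 0.01593 h⁻¹
Fraction remaining after one interval: r = e^(−kτ) = e^(−0.01593 × 53.7) = 0.4251
Before dose 4, 3 doses have been given (aged 1τ, 2τ, 3τ).
C_trough = C₀ × (r + r² + … + r^3) = C₀ × r(1−r^3)/(1−r)
        = 4.340 × 0.4251 × (1 − 0.07682) / (1 − 0.4251) = 2.963 mg/L

2.96 mg/L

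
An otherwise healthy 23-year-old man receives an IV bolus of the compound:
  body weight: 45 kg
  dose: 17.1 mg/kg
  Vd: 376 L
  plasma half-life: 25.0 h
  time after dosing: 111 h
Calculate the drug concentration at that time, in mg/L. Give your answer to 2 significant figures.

Total dose = 17.1 × 45 = 769.5 mg
C₀ = Dose / Vd = 769.5 / 376 = 2.047 mg/L
k = ln2 / t½ = 0.693147 / 25.0 = 0.02773 h⁻¹
C = C₀ · e^(−k·t) = 2.047 × e^(−0.02773 × 111)
  = 2.047 × 0.04605 = 0.09426 mg/L

0.094 mg/L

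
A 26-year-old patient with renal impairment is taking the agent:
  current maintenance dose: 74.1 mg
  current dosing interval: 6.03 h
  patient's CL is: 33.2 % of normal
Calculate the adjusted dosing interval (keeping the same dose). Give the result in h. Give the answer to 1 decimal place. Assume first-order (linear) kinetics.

18.2 h

To keep the same average steady-state level, dosing rate must scale with clearance.
CL ratio = 33.2 / 100 = 0.3320
New interval (same dose) = 6.03 / 0.3320 = 18.16 h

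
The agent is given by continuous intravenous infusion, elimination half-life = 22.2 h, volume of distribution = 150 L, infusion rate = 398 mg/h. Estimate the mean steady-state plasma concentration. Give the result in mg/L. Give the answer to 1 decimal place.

85.0 mg/L

k = ln2 / t½ = 0.693147 / 22.2 = 0.03122 h⁻¹
CL = k × Vd = 0.03122 × 150 = 4.683 L/h
At steady state Css = R₀ / CL = 398 / 4.683 = 84.99 mg/L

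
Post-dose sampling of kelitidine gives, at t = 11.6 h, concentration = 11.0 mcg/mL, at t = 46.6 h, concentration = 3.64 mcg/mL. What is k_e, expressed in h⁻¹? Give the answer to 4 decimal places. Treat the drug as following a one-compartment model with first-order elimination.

k = ln(C₁/C₂) / (t₂ − t₁) = ln(11.0/3.64) / (46.6 − 11.6)
  = 1.106 / 35.00 = 0.03160 h⁻¹

0.0316 h⁻¹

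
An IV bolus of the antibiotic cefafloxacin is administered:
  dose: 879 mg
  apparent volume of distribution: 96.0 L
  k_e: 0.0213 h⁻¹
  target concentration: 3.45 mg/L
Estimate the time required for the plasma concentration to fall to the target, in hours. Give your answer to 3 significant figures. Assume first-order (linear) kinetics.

C₀ = Dose / Vd = 879.0 / 96.0 = 9.156 mg/L
t = ln(C₀ / C) / k = ln(9.156 / 3.45) / 0.02130
  = ln(2.654) / 0.02130 = 0.9761 / 0.02130 = 45.83 h

45.8 h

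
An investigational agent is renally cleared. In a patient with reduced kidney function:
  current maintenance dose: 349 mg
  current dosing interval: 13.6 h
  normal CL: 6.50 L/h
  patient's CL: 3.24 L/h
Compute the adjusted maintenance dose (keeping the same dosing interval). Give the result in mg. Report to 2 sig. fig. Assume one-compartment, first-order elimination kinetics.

To keep the same average steady-state level, dosing rate must scale with clearance.
CL ratio = 3.24 / 6.50 = 0.4985
New dose (same interval) = 349 × 0.4985 = 174.0 mg

170 mg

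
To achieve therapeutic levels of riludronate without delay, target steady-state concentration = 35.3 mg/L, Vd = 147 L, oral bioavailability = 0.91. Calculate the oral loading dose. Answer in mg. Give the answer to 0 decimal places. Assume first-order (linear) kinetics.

LD = Css × Vd / F = 35.3 × 147 / 0.91 = 5702 mg

5702 mg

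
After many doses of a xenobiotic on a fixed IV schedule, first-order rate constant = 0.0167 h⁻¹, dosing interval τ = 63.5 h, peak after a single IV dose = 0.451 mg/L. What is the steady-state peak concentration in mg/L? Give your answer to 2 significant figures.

e^(−kτ) = e^(−0.01670 × 63.5) = 0.3463
Accumulation ratio R = 1 / (1 − e^(−kτ)) = 1 / (1 − 0.3463) = 1.530
Steady-state peak = C₀ × R = 0.451 × 1.530 = 0.6900 mg/L

0.69 mg/L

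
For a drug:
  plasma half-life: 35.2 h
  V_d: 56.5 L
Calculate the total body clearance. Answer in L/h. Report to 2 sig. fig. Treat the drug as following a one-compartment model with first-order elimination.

k = ln2 / t½ = 0.693147 / 35.2 = 0.01969 h⁻¹
CL = k × Vd = 0.01969 × 56.5 = 1.112 L/h

1.1 L/h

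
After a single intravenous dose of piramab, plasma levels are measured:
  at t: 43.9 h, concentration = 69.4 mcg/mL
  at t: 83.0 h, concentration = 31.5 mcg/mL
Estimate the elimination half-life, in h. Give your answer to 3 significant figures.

34.3 h

k = ln(C₁/C₂) / (t₂ − t₁) = ln(69.4/31.5) / (83.0 − 43.9)
  = 0.7899 / 39.10 = 0.02020 h⁻¹
t½ = ln2 / k = 0.693147 / 0.02020 = 34.31 h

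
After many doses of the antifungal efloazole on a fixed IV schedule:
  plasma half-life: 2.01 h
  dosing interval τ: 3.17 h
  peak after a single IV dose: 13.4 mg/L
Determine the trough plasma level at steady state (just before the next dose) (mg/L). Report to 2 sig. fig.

k = ln2 / t½ = 0.693147 / 2.01 = 0.3448 h⁻¹
e^(−kτ) = e^(−0.3448 × 3.17) = 0.3352
Accumulation ratio R = 1 / (1 − e^(−kτ)) = 1 / (1 − 0.3352) = 1.504
Steady-state trough = C₀ × R × e^(−kτ) = 13.4 × 1.504 × 0.3352 = 6.755 mg/L

6.8 mg/L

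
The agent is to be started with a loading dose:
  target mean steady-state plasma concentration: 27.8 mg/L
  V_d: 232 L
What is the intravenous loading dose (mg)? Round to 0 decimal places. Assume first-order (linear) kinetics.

LD = Css × Vd = 27.8 × 232 = 6450 mg

6450 mg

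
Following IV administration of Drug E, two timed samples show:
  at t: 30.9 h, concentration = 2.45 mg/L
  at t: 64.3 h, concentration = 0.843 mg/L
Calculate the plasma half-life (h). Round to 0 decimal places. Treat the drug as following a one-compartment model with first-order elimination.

22 h

k = ln(C₁/C₂) / (t₂ − t₁) = ln(2.45/0.843) / (64.3 − 30.9)
  = 1.067 / 33.40 = 0.03195 h⁻¹
t½ = ln2 / k = 0.693147 / 0.03195 = 21.69 h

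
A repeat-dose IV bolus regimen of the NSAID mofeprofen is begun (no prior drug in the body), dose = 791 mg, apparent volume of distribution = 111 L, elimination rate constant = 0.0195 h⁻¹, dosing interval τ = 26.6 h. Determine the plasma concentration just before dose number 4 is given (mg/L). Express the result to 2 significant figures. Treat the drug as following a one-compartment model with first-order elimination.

C₀ per dose = Dose / Vd = 791 / 111 = 7.126 mg/L
Fraction remaining after one interval: r = e^(−kτ) = e^(−0.01950 × 26.6) = 0.5953
Before dose 4, 3 doses have been given (aged 1τ, 2τ, 3τ).
C_trough = C₀ × (r + r² + … + r^3) = C₀ × r(1−r^3)/(1−r)
        = 7.126 × 0.5953 × (1 − 0.2110) / (1 − 0.5953) = 8.270 mg/L

8.3 mg/L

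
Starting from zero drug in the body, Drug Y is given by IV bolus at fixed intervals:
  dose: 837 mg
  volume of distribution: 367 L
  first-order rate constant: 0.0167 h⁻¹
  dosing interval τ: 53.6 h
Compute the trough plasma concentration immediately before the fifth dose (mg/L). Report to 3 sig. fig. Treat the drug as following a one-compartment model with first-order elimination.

1.53 mg/L

C₀ per dose = Dose / Vd = 837 / 367 = 2.281 mg/L
Fraction remaining after one interval: r = e^(−kτ) = e^(−0.01670 × 53.6) = 0.4086
Before dose 5, 4 doses have been given (aged 1τ, 2τ, 3τ, 4τ).
C_trough = C₀ × (r + r² + … + r^4) = C₀ × r(1−r^4)/(1−r)
        = 2.281 × 0.4086 × (1 − 0.02787) / (1 − 0.4086) = 1.532 mg/L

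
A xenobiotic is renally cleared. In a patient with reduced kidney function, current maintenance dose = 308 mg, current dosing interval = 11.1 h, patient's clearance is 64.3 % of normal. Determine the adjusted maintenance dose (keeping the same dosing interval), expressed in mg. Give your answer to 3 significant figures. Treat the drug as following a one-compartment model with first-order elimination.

To keep the same average steady-state level, dosing rate must scale with clearance.
CL ratio = 64.3 / 100 = 0.6430
New dose (same interval) = 308 × 0.6430 = 198.0 mg

198 mg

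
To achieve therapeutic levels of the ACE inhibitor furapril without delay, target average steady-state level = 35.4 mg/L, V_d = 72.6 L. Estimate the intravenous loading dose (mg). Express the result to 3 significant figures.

LD = Css × Vd = 35.4 × 72.6 = 2570 mg

2570 mg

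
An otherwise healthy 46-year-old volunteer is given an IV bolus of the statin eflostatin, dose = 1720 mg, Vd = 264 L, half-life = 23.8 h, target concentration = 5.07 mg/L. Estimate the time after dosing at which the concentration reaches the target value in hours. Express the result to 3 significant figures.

8.61 h

C₀ = Dose / Vd = 1720 / 264 = 6.515 mg/L
k = ln2 / t½ = 0.693147 / 23.8 = 0.02912 h⁻¹
t = ln(C₀ / C) / k = ln(6.515 / 5.07) / 0.02912
  = ln(1.285) / 0.02912 = 0.2508 / 0.02912 = 8.613 h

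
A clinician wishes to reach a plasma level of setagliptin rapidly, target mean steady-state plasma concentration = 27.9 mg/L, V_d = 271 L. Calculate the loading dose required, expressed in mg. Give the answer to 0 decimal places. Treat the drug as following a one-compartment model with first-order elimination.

7561 mg

LD = Css × Vd = 27.9 × 271 = 7561 mg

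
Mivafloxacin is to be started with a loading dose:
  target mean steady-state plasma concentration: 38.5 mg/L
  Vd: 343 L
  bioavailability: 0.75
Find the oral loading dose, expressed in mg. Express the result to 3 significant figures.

LD = Css × Vd / F = 38.5 × 343 / 0.75 = 17610 mg

17600 mg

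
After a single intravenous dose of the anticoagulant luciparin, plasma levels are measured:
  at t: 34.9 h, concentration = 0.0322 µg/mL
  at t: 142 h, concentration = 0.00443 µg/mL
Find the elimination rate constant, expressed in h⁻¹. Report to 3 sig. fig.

k = ln(C₁/C₂) / (t₂ − t₁) = ln(0.0322/0.00443) / (142 − 34.9)
  = 1.984 / 107.1 = 0.01852 h⁻¹

0.0185 h⁻¹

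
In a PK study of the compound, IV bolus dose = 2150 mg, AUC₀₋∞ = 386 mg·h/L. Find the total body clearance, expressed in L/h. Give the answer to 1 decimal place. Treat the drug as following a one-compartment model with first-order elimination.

5.6 L/h

CL = Dose / AUC = 2150 / 386 = 5.570 L/h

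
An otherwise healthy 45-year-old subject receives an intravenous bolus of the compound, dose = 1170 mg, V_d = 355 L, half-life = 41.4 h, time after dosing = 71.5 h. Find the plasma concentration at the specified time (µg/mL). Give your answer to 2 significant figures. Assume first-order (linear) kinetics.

C₀ = Dose / Vd = 1170 / 355 = 3.296 mg/L
k = ln2 / t½ = 0.693147 / 41.4 = 0.01674 h⁻¹
C = C₀ · e^(−k·t) = 3.296 × e^(−0.01674 × 71.5)
  = 3.296 × 0.3021 = 0.9957 mg/L
(0.9957 mg/L = 0.9957 µg/mL)

1.0 µg/mL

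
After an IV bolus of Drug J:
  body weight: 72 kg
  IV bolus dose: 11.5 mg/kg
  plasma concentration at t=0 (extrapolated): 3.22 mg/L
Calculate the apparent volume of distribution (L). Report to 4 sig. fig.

Dose = 11.5 × 72 = 828.0 mg
Vd = Dose / C₀ = 828.0 / 3.22 = 257.1 L

257.1 L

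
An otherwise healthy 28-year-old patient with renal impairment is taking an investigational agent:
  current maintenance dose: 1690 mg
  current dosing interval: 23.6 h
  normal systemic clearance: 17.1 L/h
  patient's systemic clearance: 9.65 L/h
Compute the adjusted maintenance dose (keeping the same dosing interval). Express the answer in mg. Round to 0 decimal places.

To keep the same average steady-state level, dosing rate must scale with clearance.
CL ratio = 9.65 / 17.1 = 0.5643
New dose (same interval) = 1690 × 0.5643 = 953.7 mg

954 mg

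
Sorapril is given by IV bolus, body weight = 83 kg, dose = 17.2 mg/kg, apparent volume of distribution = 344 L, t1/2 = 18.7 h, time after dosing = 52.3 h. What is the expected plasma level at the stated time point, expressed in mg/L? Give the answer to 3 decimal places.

Total dose = 17.2 × 83 = 1428 mg
C₀ = Dose / Vd = 1428 / 344 = 4.151 mg/L
k = ln2 / t½ = 0.693147 / 18.7 = 0.03707 h⁻¹
C = C₀ · e^(−k·t) = 4.151 × e^(−0.03707 × 52.3)
  = 4.151 × 0.1439 = 0.5973 mg/L

0.597 mg/L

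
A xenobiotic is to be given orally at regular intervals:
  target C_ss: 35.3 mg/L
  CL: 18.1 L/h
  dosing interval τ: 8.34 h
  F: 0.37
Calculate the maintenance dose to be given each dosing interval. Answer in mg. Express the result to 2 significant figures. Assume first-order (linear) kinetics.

14000 mg

At steady state, F × (Dose/τ) = Css × CL.
Dose = Css × CL × τ / F = 35.3 × 18.10 × 8.34 / 0.37 = 14400 mg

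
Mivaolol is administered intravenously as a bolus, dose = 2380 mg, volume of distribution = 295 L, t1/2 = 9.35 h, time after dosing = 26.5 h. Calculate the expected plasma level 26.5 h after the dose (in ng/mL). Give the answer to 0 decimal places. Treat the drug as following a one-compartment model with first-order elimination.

C₀ = Dose / Vd = 2380 / 295 = 8.068 mg/L
k = ln2 / t½ = 0.693147 / 9.35 = 0.07413 h⁻¹
C = C₀ · e^(−k·t) = 8.068 × e^(−0.07413 × 26.5)
  = 8.068 × 0.1402 = 1.131 mg/L
Convert: 1.131 mg/L × 1000 = 1131 ng/mL

1131 ng/mL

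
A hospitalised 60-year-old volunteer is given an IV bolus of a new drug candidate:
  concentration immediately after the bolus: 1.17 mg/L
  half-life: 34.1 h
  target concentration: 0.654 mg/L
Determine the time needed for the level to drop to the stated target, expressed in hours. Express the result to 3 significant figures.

k = ln2 / t½ = 0.693147 / 34.1 = 0.02033 h⁻¹
t = ln(C₀ / C) / k = ln(1.170 / 0.654) / 0.02033
  = ln(1.789) / 0.02033 = 0.5817 / 0.02033 = 28.61 h

28.6 h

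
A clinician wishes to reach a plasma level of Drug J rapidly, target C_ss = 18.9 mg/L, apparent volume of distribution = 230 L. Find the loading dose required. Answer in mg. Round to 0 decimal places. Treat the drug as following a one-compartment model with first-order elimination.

LD = Css × Vd = 18.9 × 230 = 4347 mg

4347 mg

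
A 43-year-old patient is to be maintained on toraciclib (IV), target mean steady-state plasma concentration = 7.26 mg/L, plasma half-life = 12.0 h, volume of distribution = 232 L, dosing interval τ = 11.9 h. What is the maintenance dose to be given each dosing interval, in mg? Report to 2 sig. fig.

k = ln2 / t½ = 0.693147 / 12.0 = 0.05776 h⁻¹
CL = k × Vd = 0.05776 × 232 = 13.40 L/h
At steady state, Dose/τ = Css × CL.
Dose = Css × CL × τ = 7.26 × 13.40 × 11.9 = 1158 mg

1200 mg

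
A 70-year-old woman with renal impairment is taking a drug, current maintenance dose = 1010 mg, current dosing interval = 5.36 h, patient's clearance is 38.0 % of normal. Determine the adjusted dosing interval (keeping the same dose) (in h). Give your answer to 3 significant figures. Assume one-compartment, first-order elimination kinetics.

14.1 h

To keep the same average steady-state level, dosing rate must scale with clearance.
CL ratio = 38.0 / 100 = 0.3800
New interval (same dose) = 5.36 / 0.3800 = 14.11 h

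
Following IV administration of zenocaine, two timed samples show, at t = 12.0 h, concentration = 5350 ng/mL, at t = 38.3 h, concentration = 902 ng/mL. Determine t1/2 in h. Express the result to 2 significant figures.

k = ln(C₁/C₂) / (t₂ − t₁) = ln(5350/902) / (38.3 − 12.0)
  = 1.780 / 26.30 = 0.06768 h⁻¹
t½ = ln2 / k = 0.693147 / 0.06768 = 10.24 h

10 h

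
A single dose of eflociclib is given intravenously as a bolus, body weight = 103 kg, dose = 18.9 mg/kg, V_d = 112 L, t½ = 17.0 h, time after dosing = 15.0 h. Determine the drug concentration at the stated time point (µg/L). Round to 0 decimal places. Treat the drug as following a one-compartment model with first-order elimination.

9429 µg/L

Total dose = 18.9 × 103 = 1947 mg
C₀ = Dose / Vd = 1947 / 112 = 17.38 mg/L
k = ln2 / t½ = 0.693147 / 17.0 = 0.04077 h⁻¹
C = C₀ · e^(−k·t) = 17.38 × e^(−0.04077 × 15.0)
  = 17.38 × 0.5425 = 9.429 mg/L
Convert: 9.429 mg/L × 1000 = 9429 µg/L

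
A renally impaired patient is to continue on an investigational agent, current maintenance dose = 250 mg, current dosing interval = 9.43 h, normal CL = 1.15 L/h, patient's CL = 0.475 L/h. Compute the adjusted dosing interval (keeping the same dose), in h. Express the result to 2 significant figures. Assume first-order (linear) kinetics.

23 h

To keep the same average steady-state level, dosing rate must scale with clearance.
CL ratio = 0.475 / 1.15 = 0.4130
New interval (same dose) = 9.43 / 0.4130 = 22.83 h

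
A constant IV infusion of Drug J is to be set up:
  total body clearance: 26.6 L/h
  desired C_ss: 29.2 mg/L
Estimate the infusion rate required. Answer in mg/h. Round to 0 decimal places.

At steady state, infusion rate R₀ = Css × CL = 29.2 × 26.60 = 776.7 mg/h

777 mg/h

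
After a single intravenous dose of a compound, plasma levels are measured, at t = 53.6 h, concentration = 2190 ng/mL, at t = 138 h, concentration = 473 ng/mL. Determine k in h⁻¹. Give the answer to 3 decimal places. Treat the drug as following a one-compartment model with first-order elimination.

k = ln(C₁/C₂) / (t₂ − t₁) = ln(2190/473) / (138 − 53.6)
  = 1.533 / 84.40 = 0.01816 h⁻¹

0.018 h⁻¹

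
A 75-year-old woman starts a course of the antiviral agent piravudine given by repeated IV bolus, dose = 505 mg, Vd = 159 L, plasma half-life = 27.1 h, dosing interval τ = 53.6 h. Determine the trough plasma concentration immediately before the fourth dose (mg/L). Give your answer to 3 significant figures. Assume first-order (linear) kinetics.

1.06 mg/L

C₀ per dose = Dose / Vd = 505 / 159 = 3.176 mg/L
k = ln2 / t½ = 0.693147 / 27.1 = 0.02558 h⁻¹
Fraction remaining after one interval: r = e^(−kτ) = e^(−0.02558 × 53.6) = 0.2538
Before dose 4, 3 doses have been given (aged 1τ, 2τ, 3τ).
C_trough = C₀ × (r + r² + … + r^3) = C₀ × r(1−r^3)/(1−r)
        = 3.176 × 0.2538 × (1 − 0.01635) / (1 − 0.2538) = 1.063 mg/L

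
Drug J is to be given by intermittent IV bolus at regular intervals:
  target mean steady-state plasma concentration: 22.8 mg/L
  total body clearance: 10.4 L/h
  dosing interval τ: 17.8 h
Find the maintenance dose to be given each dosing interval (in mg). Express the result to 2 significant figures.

4200 mg

At steady state, Dose/τ = Css × CL.
Dose = Css × CL × τ = 22.8 × 10.40 × 17.8 = 4221 mg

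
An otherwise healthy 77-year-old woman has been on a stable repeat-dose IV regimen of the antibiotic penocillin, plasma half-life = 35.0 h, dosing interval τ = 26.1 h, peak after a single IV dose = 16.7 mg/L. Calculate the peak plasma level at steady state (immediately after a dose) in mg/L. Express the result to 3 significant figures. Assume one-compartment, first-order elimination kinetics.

k = ln2 / t½ = 0.693147 / 35.0 = 0.01980 h⁻¹
e^(−kτ) = e^(−0.01980 × 26.1) = 0.5964
Accumulation ratio R = 1 / (1 − e^(−kτ)) = 1 / (1 − 0.5964) = 2.478
Steady-state peak = C₀ × R = 16.7 × 2.478 = 41.38 mg/L

41.4 mg/L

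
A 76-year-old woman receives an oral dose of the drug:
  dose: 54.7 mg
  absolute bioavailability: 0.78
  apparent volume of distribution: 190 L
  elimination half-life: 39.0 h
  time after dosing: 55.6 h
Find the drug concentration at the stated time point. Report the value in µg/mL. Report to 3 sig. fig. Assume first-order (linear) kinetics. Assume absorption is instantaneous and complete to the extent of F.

Amount reaching circulation = F × Dose = 0.78 × 54.70 = 42.67 mg
C₀ = F·Dose / Vd = 42.67 / 190 = 0.2246 mg/L
k = ln2 / t½ = 0.693147 / 39.0 = 0.01777 h⁻¹
C = C₀ · e^(−k·t) = 0.2246 × e^(−0.01777 × 55.6)
  = 0.2246 × 0.3723 = 0.08362 mg/L
(0.08362 mg/L = 0.08362 µg/mL)

0.0836 µg/mL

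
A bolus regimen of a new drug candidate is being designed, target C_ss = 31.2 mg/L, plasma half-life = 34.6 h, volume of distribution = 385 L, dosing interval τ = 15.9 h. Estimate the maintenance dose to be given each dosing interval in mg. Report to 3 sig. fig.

k = ln2 / t½ = 0.693147 / 34.6 = 0.02003 h⁻¹
CL = k × Vd = 0.02003 × 385 = 7.712 L/h
At steady state, Dose/τ = Css × CL.
Dose = Css × CL × τ = 31.2 × 7.712 × 15.9 = 3826 mg

3830 mg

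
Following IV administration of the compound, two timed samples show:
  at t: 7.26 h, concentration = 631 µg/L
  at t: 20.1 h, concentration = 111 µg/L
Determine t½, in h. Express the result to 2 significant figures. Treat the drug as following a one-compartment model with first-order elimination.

5.1 h

k = ln(C₁/C₂) / (t₂ − t₁) = ln(631/111) / (20.1 − 7.26)
  = 1.738 / 12.84 = 0.1354 h⁻¹
t½ = ln2 / k = 0.693147 / 0.1354 = 5.119 h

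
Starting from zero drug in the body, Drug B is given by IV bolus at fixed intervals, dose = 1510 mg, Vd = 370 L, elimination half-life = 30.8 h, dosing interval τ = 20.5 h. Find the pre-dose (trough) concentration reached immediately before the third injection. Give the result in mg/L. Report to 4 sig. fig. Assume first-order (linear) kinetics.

4.195 mg/L

C₀ per dose = Dose / Vd = 1510 / 370 = 4.081 mg/L
k = ln2 / t½ = 0.693147 / 30.8 = 0.02250 h⁻¹
Fraction remaining after one interval: r = e^(−kτ) = e^(−0.02250 × 20.5) = 0.6305
Before dose 3, 2 doses have been given (aged 1τ, 2τ).
C_trough = C₀ × (r + r²) = 4.081 × (0.6305 + 0.3975) = 4.195 mg/L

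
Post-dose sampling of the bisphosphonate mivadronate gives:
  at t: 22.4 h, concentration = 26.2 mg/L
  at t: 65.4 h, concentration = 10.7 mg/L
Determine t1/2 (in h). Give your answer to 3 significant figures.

33.3 h

k = ln(C₁/C₂) / (t₂ − t₁) = ln(26.2/10.7) / (65.4 − 22.4)
  = 0.8955 / 43.00 = 0.02083 h⁻¹
t½ = ln2 / k = 0.693147 / 0.02083 = 33.28 h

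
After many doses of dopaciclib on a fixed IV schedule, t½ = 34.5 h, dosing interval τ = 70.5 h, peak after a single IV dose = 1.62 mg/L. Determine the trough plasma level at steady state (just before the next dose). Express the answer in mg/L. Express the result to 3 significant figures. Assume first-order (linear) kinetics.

k = ln2 / t½ = 0.693147 / 34.5 = 0.02009 h⁻¹
e^(−kτ) = e^(−0.02009 × 70.5) = 0.2426
Accumulation ratio R = 1 / (1 − e^(−kτ)) = 1 / (1 − 0.2426) = 1.320
Steady-state trough = C₀ × R × e^(−kτ) = 1.62 × 1.320 × 0.2426 = 0.5188 mg/L

0.519 mg/L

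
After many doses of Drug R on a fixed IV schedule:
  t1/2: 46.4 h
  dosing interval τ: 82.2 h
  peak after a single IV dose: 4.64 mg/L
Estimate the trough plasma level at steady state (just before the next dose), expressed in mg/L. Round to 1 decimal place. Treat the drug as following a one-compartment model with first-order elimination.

k = ln2 / t½ = 0.693147 / 46.4 = 0.01494 h⁻¹
e^(−kτ) = e^(−0.01494 × 82.2) = 0.2929
Accumulation ratio R = 1 / (1 − e^(−kτ)) = 1 / (1 − 0.2929) = 1.414
Steady-state trough = C₀ × R × e^(−kτ) = 4.64 × 1.414 × 0.2929 = 1.922 mg/L

1.9 mg/L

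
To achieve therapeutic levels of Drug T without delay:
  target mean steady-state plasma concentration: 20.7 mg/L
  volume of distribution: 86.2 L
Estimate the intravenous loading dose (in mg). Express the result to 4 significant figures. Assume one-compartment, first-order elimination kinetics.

1784 mg

LD = Css × Vd = 20.7 × 86.2 = 1784 mg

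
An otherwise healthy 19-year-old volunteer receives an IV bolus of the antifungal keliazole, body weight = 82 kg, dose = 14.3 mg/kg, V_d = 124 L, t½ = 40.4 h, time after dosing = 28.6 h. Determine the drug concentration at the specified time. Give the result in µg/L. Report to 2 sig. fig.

5800 µg/L

Total dose = 14.3 × 82 = 1173 mg
C₀ = Dose / Vd = 1173 / 124 = 9.460 mg/L
k = ln2 / t½ = 0.693147 / 40.4 = 0.01716 h⁻¹
C = C₀ · e^(−k·t) = 9.460 × e^(−0.01716 × 28.6)
  = 9.460 × 0.6122 = 5.791 mg/L
Convert: 5.791 mg/L × 1000 = 5791 µg/L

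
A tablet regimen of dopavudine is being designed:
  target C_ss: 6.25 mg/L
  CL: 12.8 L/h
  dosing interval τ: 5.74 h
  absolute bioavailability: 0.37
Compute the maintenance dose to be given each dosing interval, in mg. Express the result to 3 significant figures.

1240 mg

At steady state, F × (Dose/τ) = Css × CL.
Dose = Css × CL × τ / F = 6.25 × 12.80 × 5.74 / 0.37 = 1241 mg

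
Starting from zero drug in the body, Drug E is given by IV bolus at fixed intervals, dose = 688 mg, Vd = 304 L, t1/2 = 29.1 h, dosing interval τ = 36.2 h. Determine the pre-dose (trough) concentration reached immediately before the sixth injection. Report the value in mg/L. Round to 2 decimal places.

1.63 mg/L

C₀ per dose = Dose / Vd = 688 / 304 = 2.263 mg/L
k = ln2 / t½ = 0.693147 / 29.1 = 0.02382 h⁻¹
Fraction remaining after one interval: r = e^(−kτ) = e^(−0.02382 × 36.2) = 0.4222
Before dose 6, 5 doses have been given (aged 1τ, 2τ, 3τ, 4τ, 5τ).
C_trough = C₀ × (r + r² + … + r^5) = C₀ × r(1−r^5)/(1−r)
        = 2.263 × 0.4222 × (1 − 0.01342) / (1 − 0.4222) = 1.631 mg/L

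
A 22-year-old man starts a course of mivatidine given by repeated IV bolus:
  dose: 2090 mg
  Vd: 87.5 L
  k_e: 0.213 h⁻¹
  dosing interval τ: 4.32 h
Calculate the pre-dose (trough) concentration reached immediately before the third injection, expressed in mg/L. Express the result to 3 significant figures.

13.3 mg/L

C₀ per dose = Dose / Vd = 2090 / 87.5 = 23.89 mg/L
Fraction remaining after one interval: r = e^(−kτ) = e^(−0.2130 × 4.32) = 0.3985
Before dose 3, 2 doses have been given (aged 1τ, 2τ).
C_trough = C₀ × (r + r²) = 23.89 × (0.3985 + 0.1588) = 13.31 mg/L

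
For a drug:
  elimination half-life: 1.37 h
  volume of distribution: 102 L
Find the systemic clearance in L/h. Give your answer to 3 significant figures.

51.6 L/h

k = ln2 / t½ = 0.693147 / 1.37 = 0.5059 h⁻¹
CL = k × Vd = 0.5059 × 102 = 51.60 L/h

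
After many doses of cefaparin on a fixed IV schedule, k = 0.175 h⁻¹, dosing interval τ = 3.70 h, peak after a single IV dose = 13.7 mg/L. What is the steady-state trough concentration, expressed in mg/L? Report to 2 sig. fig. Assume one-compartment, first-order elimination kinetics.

15 mg/L

e^(−kτ) = e^(−0.1750 × 3.70) = 0.5234
Accumulation ratio R = 1 / (1 − e^(−kτ)) = 1 / (1 − 0.5234) = 2.098
Steady-state trough = C₀ × R × e^(−kτ) = 13.7 × 2.098 × 0.5234 = 15.04 mg/L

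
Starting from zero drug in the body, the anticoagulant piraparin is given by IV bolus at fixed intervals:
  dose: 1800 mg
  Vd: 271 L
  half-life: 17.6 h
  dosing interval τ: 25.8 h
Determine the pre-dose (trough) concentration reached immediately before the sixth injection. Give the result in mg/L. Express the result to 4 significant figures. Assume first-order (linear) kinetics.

C₀ per dose = Dose / Vd = 1800 / 271 = 6.642 mg/L
k = ln2 / t½ = 0.693147 / 17.6 = 0.03938 h⁻¹
Fraction remaining after one interval: r = e^(−kτ) = e^(−0.03938 × 25.8) = 0.3620
Before dose 6, 5 doses have been given (aged 1τ, 2τ, 3τ, 4τ, 5τ).
C_trough = C₀ × (r + r² + … + r^5) = C₀ × r(1−r^5)/(1−r)
        = 6.642 × 0.3620 × (1 − 0.006216) / (1 − 0.3620) = 3.745 mg/L

3.745 mg/L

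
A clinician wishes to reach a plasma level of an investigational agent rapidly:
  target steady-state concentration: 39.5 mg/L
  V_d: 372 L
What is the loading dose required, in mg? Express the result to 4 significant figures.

LD = Css × Vd = 39.5 × 372 = 14690 mg

14690 mg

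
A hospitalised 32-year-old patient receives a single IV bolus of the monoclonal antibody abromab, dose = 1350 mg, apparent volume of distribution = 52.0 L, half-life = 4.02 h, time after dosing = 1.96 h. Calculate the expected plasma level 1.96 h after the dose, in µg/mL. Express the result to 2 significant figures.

C₀ = Dose / Vd = 1350 / 52.0 = 25.96 mg/L
k = ln2 / t½ = 0.693147 / 4.02 = 0.1724 h⁻¹
C = C₀ · e^(−k·t) = 25.96 × e^(−0.1724 × 1.96)
  = 25.96 × 0.7133 = 18.52 mg/L
(18.52 mg/L = 18.52 µg/mL)

19 µg/mL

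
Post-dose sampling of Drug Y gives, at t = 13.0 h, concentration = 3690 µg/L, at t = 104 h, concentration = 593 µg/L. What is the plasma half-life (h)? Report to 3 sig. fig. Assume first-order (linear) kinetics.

k = ln(C₁/C₂) / (t₂ − t₁) = ln(3690/593) / (104 − 13.0)
  = 1.828 / 91.00 = 0.02009 h⁻¹
t½ = ln2 / k = 0.693147 / 0.02009 = 34.50 h

34.5 h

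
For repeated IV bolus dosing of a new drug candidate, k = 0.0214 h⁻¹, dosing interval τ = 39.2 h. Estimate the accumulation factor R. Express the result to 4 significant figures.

e^(−kτ) = e^(−0.02140 × 39.2) = 0.4322
Accumulation ratio R = 1 / (1 − e^(−kτ)) = 1 / (1 − 0.4322) = 1.761

1.761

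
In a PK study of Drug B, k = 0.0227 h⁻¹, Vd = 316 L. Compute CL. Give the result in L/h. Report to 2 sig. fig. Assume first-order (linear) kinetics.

7.2 L/h

CL = k × Vd = 0.0227 × 316 = 7.173 L/h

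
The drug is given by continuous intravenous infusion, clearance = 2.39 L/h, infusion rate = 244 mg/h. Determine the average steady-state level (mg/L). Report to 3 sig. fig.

102 mg/L

At steady state Css = R₀ / CL = 244 / 2.390 = 102.1 mg/L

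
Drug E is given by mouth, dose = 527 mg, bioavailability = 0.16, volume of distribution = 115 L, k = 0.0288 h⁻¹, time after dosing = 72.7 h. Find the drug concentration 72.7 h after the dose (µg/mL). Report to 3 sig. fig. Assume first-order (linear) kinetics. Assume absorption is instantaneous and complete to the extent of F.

0.0903 µg/mL

Amount reaching circulation = F × Dose = 0.16 × 527.0 = 84.32 mg
C₀ = F·Dose / Vd = 84.32 / 115 = 0.7332 mg/L
C = C₀ · e^(−k·t) = 0.7332 × e^(−0.02880 × 72.7)
  = 0.7332 × 0.1232 = 0.09033 mg/L
(0.09033 mg/L = 0.09033 µg/mL)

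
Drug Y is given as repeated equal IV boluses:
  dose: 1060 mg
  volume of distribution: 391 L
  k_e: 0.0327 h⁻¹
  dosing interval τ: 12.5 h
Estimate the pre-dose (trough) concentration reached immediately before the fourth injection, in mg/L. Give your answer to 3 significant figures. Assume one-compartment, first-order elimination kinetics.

C₀ per dose = Dose / Vd = 1060 / 391 = 2.711 mg/L
Fraction remaining after one interval: r = e^(−kτ) = e^(−0.03270 × 12.5) = 0.6645
Before dose 4, 3 doses have been given (aged 1τ, 2τ, 3τ).
C_trough = C₀ × (r + r² + … + r^3) = C₀ × r(1−r^3)/(1−r)
        = 2.711 × 0.6645 × (1 − 0.2934) / (1 − 0.6645) = 3.794 mg/L

3.79 mg/L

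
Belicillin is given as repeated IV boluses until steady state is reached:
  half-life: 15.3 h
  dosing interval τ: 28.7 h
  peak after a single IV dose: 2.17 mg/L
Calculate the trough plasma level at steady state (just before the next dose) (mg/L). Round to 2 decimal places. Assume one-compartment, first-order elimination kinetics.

k = ln2 / t½ = 0.693147 / 15.3 = 0.04530 h⁻¹
e^(−kτ) = e^(−0.04530 × 28.7) = 0.2725
Accumulation ratio R = 1 / (1 − e^(−kτ)) = 1 / (1 − 0.2725) = 1.375
Steady-state trough = C₀ × R × e^(−kτ) = 2.17 × 1.375 × 0.2725 = 0.8131 mg/L

0.81 mg/L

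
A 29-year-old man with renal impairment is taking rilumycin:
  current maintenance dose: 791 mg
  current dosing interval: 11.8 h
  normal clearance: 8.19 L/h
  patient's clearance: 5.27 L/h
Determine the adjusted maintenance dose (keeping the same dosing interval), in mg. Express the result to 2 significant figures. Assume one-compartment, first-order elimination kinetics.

510 mg

To keep the same average steady-state level, dosing rate must scale with clearance.
CL ratio = 5.27 / 8.19 = 0.6435
New dose (same interval) = 791 × 0.6435 = 509.0 mg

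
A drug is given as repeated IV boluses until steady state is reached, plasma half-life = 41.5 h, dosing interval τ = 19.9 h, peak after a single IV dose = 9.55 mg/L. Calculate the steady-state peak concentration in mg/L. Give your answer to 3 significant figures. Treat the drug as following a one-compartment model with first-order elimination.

k = ln2 / t½ = 0.693147 / 41.5 = 0.01670 h⁻¹
e^(−kτ) = e^(−0.01670 × 19.9) = 0.7173
Accumulation ratio R = 1 / (1 − e^(−kτ)) = 1 / (1 − 0.7173) = 3.537
Steady-state peak = C₀ × R = 9.55 × 3.537 = 33.78 mg/L

33.8 mg/L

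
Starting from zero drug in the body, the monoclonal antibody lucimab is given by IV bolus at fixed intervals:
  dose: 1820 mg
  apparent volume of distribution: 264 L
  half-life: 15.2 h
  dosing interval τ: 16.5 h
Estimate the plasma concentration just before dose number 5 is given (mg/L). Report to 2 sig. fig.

5.8 mg/L

C₀ per dose = Dose / Vd = 1820 / 264 = 6.894 mg/L
k = ln2 / t½ = 0.693147 / 15.2 = 0.04560 h⁻¹
Fraction remaining after one interval: r = e^(−kτ) = e^(−0.04560 × 16.5) = 0.4712
Before dose 5, 4 doses have been given (aged 1τ, 2τ, 3τ, 4τ).
C_trough = C₀ × (r + r² + … + r^4) = C₀ × r(1−r^4)/(1−r)
        = 6.894 × 0.4712 × (1 − 0.04930) / (1 − 0.4712) = 5.840 mg/L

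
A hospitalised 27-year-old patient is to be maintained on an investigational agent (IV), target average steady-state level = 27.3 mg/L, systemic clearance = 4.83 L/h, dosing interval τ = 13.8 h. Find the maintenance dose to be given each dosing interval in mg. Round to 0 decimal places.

At steady state, Dose/τ = Css × CL.
Dose = Css × CL × τ = 27.3 × 4.830 × 13.8 = 1820 mg

1820 mg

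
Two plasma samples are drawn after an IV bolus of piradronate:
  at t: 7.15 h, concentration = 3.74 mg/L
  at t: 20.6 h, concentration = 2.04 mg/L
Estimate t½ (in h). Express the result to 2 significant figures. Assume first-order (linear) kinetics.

15 h

k = ln(C₁/C₂) / (t₂ − t₁) = ln(3.74/2.04) / (20.6 − 7.15)
  = 0.6061 / 13.45 = 0.04506 h⁻¹
t½ = ln2 / k = 0.693147 / 0.04506 = 15.38 h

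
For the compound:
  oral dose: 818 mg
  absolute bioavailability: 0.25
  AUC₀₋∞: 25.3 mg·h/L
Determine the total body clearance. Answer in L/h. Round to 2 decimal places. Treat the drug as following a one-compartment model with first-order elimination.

8.08 L/h

CL = F·Dose / AUC = 0.25 × 818 / 25.3 = 8.083 L/h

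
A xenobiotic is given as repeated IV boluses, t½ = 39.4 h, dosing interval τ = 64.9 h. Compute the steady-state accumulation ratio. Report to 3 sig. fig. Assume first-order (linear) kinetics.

1.47

k = ln2 / t½ = 0.693147 / 39.4 = 0.01759 h⁻¹
e^(−kτ) = e^(−0.01759 × 64.9) = 0.3193
Accumulation ratio R = 1 / (1 − e^(−kτ)) = 1 / (1 − 0.3193) = 1.469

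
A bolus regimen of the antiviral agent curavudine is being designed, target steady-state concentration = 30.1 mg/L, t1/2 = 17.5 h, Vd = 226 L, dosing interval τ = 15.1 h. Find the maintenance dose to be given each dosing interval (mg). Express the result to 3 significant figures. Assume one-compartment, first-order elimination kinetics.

k = ln2 / t½ = 0.693147 / 17.5 = 0.03961 h⁻¹
CL = k × Vd = 0.03961 × 226 = 8.952 L/h
At steady state, Dose/τ = Css × CL.
Dose = Css × CL × τ = 30.1 × 8.952 × 15.1 = 4069 mg

4070 mg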